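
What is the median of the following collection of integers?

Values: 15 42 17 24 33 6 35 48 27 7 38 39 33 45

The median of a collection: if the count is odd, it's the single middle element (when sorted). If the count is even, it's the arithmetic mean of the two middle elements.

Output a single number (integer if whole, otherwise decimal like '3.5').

Answer: 33

Derivation:
Step 1: insert 15 -> lo=[15] (size 1, max 15) hi=[] (size 0) -> median=15
Step 2: insert 42 -> lo=[15] (size 1, max 15) hi=[42] (size 1, min 42) -> median=28.5
Step 3: insert 17 -> lo=[15, 17] (size 2, max 17) hi=[42] (size 1, min 42) -> median=17
Step 4: insert 24 -> lo=[15, 17] (size 2, max 17) hi=[24, 42] (size 2, min 24) -> median=20.5
Step 5: insert 33 -> lo=[15, 17, 24] (size 3, max 24) hi=[33, 42] (size 2, min 33) -> median=24
Step 6: insert 6 -> lo=[6, 15, 17] (size 3, max 17) hi=[24, 33, 42] (size 3, min 24) -> median=20.5
Step 7: insert 35 -> lo=[6, 15, 17, 24] (size 4, max 24) hi=[33, 35, 42] (size 3, min 33) -> median=24
Step 8: insert 48 -> lo=[6, 15, 17, 24] (size 4, max 24) hi=[33, 35, 42, 48] (size 4, min 33) -> median=28.5
Step 9: insert 27 -> lo=[6, 15, 17, 24, 27] (size 5, max 27) hi=[33, 35, 42, 48] (size 4, min 33) -> median=27
Step 10: insert 7 -> lo=[6, 7, 15, 17, 24] (size 5, max 24) hi=[27, 33, 35, 42, 48] (size 5, min 27) -> median=25.5
Step 11: insert 38 -> lo=[6, 7, 15, 17, 24, 27] (size 6, max 27) hi=[33, 35, 38, 42, 48] (size 5, min 33) -> median=27
Step 12: insert 39 -> lo=[6, 7, 15, 17, 24, 27] (size 6, max 27) hi=[33, 35, 38, 39, 42, 48] (size 6, min 33) -> median=30
Step 13: insert 33 -> lo=[6, 7, 15, 17, 24, 27, 33] (size 7, max 33) hi=[33, 35, 38, 39, 42, 48] (size 6, min 33) -> median=33
Step 14: insert 45 -> lo=[6, 7, 15, 17, 24, 27, 33] (size 7, max 33) hi=[33, 35, 38, 39, 42, 45, 48] (size 7, min 33) -> median=33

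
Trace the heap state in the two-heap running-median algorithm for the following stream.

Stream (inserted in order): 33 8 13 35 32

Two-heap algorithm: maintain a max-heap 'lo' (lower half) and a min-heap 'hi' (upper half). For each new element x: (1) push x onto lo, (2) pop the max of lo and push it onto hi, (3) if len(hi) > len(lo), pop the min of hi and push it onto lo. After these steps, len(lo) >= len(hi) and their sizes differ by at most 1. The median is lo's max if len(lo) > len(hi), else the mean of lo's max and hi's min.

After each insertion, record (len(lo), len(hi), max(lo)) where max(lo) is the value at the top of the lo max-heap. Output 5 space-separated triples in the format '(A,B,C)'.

Answer: (1,0,33) (1,1,8) (2,1,13) (2,2,13) (3,2,32)

Derivation:
Step 1: insert 33 -> lo=[33] hi=[] -> (len(lo)=1, len(hi)=0, max(lo)=33)
Step 2: insert 8 -> lo=[8] hi=[33] -> (len(lo)=1, len(hi)=1, max(lo)=8)
Step 3: insert 13 -> lo=[8, 13] hi=[33] -> (len(lo)=2, len(hi)=1, max(lo)=13)
Step 4: insert 35 -> lo=[8, 13] hi=[33, 35] -> (len(lo)=2, len(hi)=2, max(lo)=13)
Step 5: insert 32 -> lo=[8, 13, 32] hi=[33, 35] -> (len(lo)=3, len(hi)=2, max(lo)=32)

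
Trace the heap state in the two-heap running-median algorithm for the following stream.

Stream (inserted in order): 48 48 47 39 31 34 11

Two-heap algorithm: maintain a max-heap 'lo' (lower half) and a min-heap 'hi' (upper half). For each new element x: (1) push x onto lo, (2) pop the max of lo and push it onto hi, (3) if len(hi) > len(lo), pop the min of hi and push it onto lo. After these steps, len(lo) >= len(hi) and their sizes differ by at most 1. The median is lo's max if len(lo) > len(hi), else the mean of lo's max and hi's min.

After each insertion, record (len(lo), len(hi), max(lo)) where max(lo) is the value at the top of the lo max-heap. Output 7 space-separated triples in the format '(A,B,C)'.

Answer: (1,0,48) (1,1,48) (2,1,48) (2,2,47) (3,2,47) (3,3,39) (4,3,39)

Derivation:
Step 1: insert 48 -> lo=[48] hi=[] -> (len(lo)=1, len(hi)=0, max(lo)=48)
Step 2: insert 48 -> lo=[48] hi=[48] -> (len(lo)=1, len(hi)=1, max(lo)=48)
Step 3: insert 47 -> lo=[47, 48] hi=[48] -> (len(lo)=2, len(hi)=1, max(lo)=48)
Step 4: insert 39 -> lo=[39, 47] hi=[48, 48] -> (len(lo)=2, len(hi)=2, max(lo)=47)
Step 5: insert 31 -> lo=[31, 39, 47] hi=[48, 48] -> (len(lo)=3, len(hi)=2, max(lo)=47)
Step 6: insert 34 -> lo=[31, 34, 39] hi=[47, 48, 48] -> (len(lo)=3, len(hi)=3, max(lo)=39)
Step 7: insert 11 -> lo=[11, 31, 34, 39] hi=[47, 48, 48] -> (len(lo)=4, len(hi)=3, max(lo)=39)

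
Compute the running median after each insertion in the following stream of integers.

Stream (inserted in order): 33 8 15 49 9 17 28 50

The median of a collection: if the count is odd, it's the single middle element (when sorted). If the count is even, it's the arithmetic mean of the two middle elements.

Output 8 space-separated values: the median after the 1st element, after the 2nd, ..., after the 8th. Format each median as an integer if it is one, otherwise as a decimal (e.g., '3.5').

Answer: 33 20.5 15 24 15 16 17 22.5

Derivation:
Step 1: insert 33 -> lo=[33] (size 1, max 33) hi=[] (size 0) -> median=33
Step 2: insert 8 -> lo=[8] (size 1, max 8) hi=[33] (size 1, min 33) -> median=20.5
Step 3: insert 15 -> lo=[8, 15] (size 2, max 15) hi=[33] (size 1, min 33) -> median=15
Step 4: insert 49 -> lo=[8, 15] (size 2, max 15) hi=[33, 49] (size 2, min 33) -> median=24
Step 5: insert 9 -> lo=[8, 9, 15] (size 3, max 15) hi=[33, 49] (size 2, min 33) -> median=15
Step 6: insert 17 -> lo=[8, 9, 15] (size 3, max 15) hi=[17, 33, 49] (size 3, min 17) -> median=16
Step 7: insert 28 -> lo=[8, 9, 15, 17] (size 4, max 17) hi=[28, 33, 49] (size 3, min 28) -> median=17
Step 8: insert 50 -> lo=[8, 9, 15, 17] (size 4, max 17) hi=[28, 33, 49, 50] (size 4, min 28) -> median=22.5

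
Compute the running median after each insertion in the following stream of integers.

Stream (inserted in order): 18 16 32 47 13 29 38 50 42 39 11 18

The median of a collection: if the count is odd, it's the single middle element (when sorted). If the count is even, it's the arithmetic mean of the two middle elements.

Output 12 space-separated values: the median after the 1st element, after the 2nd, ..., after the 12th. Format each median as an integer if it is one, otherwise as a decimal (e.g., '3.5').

Answer: 18 17 18 25 18 23.5 29 30.5 32 35 32 30.5

Derivation:
Step 1: insert 18 -> lo=[18] (size 1, max 18) hi=[] (size 0) -> median=18
Step 2: insert 16 -> lo=[16] (size 1, max 16) hi=[18] (size 1, min 18) -> median=17
Step 3: insert 32 -> lo=[16, 18] (size 2, max 18) hi=[32] (size 1, min 32) -> median=18
Step 4: insert 47 -> lo=[16, 18] (size 2, max 18) hi=[32, 47] (size 2, min 32) -> median=25
Step 5: insert 13 -> lo=[13, 16, 18] (size 3, max 18) hi=[32, 47] (size 2, min 32) -> median=18
Step 6: insert 29 -> lo=[13, 16, 18] (size 3, max 18) hi=[29, 32, 47] (size 3, min 29) -> median=23.5
Step 7: insert 38 -> lo=[13, 16, 18, 29] (size 4, max 29) hi=[32, 38, 47] (size 3, min 32) -> median=29
Step 8: insert 50 -> lo=[13, 16, 18, 29] (size 4, max 29) hi=[32, 38, 47, 50] (size 4, min 32) -> median=30.5
Step 9: insert 42 -> lo=[13, 16, 18, 29, 32] (size 5, max 32) hi=[38, 42, 47, 50] (size 4, min 38) -> median=32
Step 10: insert 39 -> lo=[13, 16, 18, 29, 32] (size 5, max 32) hi=[38, 39, 42, 47, 50] (size 5, min 38) -> median=35
Step 11: insert 11 -> lo=[11, 13, 16, 18, 29, 32] (size 6, max 32) hi=[38, 39, 42, 47, 50] (size 5, min 38) -> median=32
Step 12: insert 18 -> lo=[11, 13, 16, 18, 18, 29] (size 6, max 29) hi=[32, 38, 39, 42, 47, 50] (size 6, min 32) -> median=30.5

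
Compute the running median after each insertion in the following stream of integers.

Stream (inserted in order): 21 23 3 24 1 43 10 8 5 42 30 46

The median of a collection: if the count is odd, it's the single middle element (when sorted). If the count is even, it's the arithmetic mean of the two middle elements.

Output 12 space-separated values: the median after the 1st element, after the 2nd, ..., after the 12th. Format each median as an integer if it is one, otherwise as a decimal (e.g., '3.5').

Step 1: insert 21 -> lo=[21] (size 1, max 21) hi=[] (size 0) -> median=21
Step 2: insert 23 -> lo=[21] (size 1, max 21) hi=[23] (size 1, min 23) -> median=22
Step 3: insert 3 -> lo=[3, 21] (size 2, max 21) hi=[23] (size 1, min 23) -> median=21
Step 4: insert 24 -> lo=[3, 21] (size 2, max 21) hi=[23, 24] (size 2, min 23) -> median=22
Step 5: insert 1 -> lo=[1, 3, 21] (size 3, max 21) hi=[23, 24] (size 2, min 23) -> median=21
Step 6: insert 43 -> lo=[1, 3, 21] (size 3, max 21) hi=[23, 24, 43] (size 3, min 23) -> median=22
Step 7: insert 10 -> lo=[1, 3, 10, 21] (size 4, max 21) hi=[23, 24, 43] (size 3, min 23) -> median=21
Step 8: insert 8 -> lo=[1, 3, 8, 10] (size 4, max 10) hi=[21, 23, 24, 43] (size 4, min 21) -> median=15.5
Step 9: insert 5 -> lo=[1, 3, 5, 8, 10] (size 5, max 10) hi=[21, 23, 24, 43] (size 4, min 21) -> median=10
Step 10: insert 42 -> lo=[1, 3, 5, 8, 10] (size 5, max 10) hi=[21, 23, 24, 42, 43] (size 5, min 21) -> median=15.5
Step 11: insert 30 -> lo=[1, 3, 5, 8, 10, 21] (size 6, max 21) hi=[23, 24, 30, 42, 43] (size 5, min 23) -> median=21
Step 12: insert 46 -> lo=[1, 3, 5, 8, 10, 21] (size 6, max 21) hi=[23, 24, 30, 42, 43, 46] (size 6, min 23) -> median=22

Answer: 21 22 21 22 21 22 21 15.5 10 15.5 21 22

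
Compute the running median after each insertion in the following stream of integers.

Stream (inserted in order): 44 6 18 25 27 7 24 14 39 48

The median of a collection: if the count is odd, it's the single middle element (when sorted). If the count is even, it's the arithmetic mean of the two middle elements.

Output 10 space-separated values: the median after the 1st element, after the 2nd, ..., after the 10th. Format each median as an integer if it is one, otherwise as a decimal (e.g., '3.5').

Answer: 44 25 18 21.5 25 21.5 24 21 24 24.5

Derivation:
Step 1: insert 44 -> lo=[44] (size 1, max 44) hi=[] (size 0) -> median=44
Step 2: insert 6 -> lo=[6] (size 1, max 6) hi=[44] (size 1, min 44) -> median=25
Step 3: insert 18 -> lo=[6, 18] (size 2, max 18) hi=[44] (size 1, min 44) -> median=18
Step 4: insert 25 -> lo=[6, 18] (size 2, max 18) hi=[25, 44] (size 2, min 25) -> median=21.5
Step 5: insert 27 -> lo=[6, 18, 25] (size 3, max 25) hi=[27, 44] (size 2, min 27) -> median=25
Step 6: insert 7 -> lo=[6, 7, 18] (size 3, max 18) hi=[25, 27, 44] (size 3, min 25) -> median=21.5
Step 7: insert 24 -> lo=[6, 7, 18, 24] (size 4, max 24) hi=[25, 27, 44] (size 3, min 25) -> median=24
Step 8: insert 14 -> lo=[6, 7, 14, 18] (size 4, max 18) hi=[24, 25, 27, 44] (size 4, min 24) -> median=21
Step 9: insert 39 -> lo=[6, 7, 14, 18, 24] (size 5, max 24) hi=[25, 27, 39, 44] (size 4, min 25) -> median=24
Step 10: insert 48 -> lo=[6, 7, 14, 18, 24] (size 5, max 24) hi=[25, 27, 39, 44, 48] (size 5, min 25) -> median=24.5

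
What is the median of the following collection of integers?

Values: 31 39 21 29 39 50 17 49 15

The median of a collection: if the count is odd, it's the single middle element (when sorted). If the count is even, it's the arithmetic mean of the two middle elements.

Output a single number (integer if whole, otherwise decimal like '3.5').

Answer: 31

Derivation:
Step 1: insert 31 -> lo=[31] (size 1, max 31) hi=[] (size 0) -> median=31
Step 2: insert 39 -> lo=[31] (size 1, max 31) hi=[39] (size 1, min 39) -> median=35
Step 3: insert 21 -> lo=[21, 31] (size 2, max 31) hi=[39] (size 1, min 39) -> median=31
Step 4: insert 29 -> lo=[21, 29] (size 2, max 29) hi=[31, 39] (size 2, min 31) -> median=30
Step 5: insert 39 -> lo=[21, 29, 31] (size 3, max 31) hi=[39, 39] (size 2, min 39) -> median=31
Step 6: insert 50 -> lo=[21, 29, 31] (size 3, max 31) hi=[39, 39, 50] (size 3, min 39) -> median=35
Step 7: insert 17 -> lo=[17, 21, 29, 31] (size 4, max 31) hi=[39, 39, 50] (size 3, min 39) -> median=31
Step 8: insert 49 -> lo=[17, 21, 29, 31] (size 4, max 31) hi=[39, 39, 49, 50] (size 4, min 39) -> median=35
Step 9: insert 15 -> lo=[15, 17, 21, 29, 31] (size 5, max 31) hi=[39, 39, 49, 50] (size 4, min 39) -> median=31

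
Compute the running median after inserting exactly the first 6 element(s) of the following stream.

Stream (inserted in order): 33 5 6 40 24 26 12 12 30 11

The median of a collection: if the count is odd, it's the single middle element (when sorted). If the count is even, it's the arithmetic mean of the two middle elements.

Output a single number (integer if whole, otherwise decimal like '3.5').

Answer: 25

Derivation:
Step 1: insert 33 -> lo=[33] (size 1, max 33) hi=[] (size 0) -> median=33
Step 2: insert 5 -> lo=[5] (size 1, max 5) hi=[33] (size 1, min 33) -> median=19
Step 3: insert 6 -> lo=[5, 6] (size 2, max 6) hi=[33] (size 1, min 33) -> median=6
Step 4: insert 40 -> lo=[5, 6] (size 2, max 6) hi=[33, 40] (size 2, min 33) -> median=19.5
Step 5: insert 24 -> lo=[5, 6, 24] (size 3, max 24) hi=[33, 40] (size 2, min 33) -> median=24
Step 6: insert 26 -> lo=[5, 6, 24] (size 3, max 24) hi=[26, 33, 40] (size 3, min 26) -> median=25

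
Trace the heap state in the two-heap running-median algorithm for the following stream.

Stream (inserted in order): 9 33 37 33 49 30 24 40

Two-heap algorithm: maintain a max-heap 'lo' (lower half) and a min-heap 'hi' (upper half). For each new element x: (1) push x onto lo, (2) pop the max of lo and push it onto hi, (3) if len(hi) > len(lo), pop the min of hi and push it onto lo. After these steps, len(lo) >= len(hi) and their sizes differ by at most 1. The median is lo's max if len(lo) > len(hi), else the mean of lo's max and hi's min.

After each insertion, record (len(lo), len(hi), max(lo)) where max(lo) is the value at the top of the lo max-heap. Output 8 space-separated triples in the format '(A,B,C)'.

Answer: (1,0,9) (1,1,9) (2,1,33) (2,2,33) (3,2,33) (3,3,33) (4,3,33) (4,4,33)

Derivation:
Step 1: insert 9 -> lo=[9] hi=[] -> (len(lo)=1, len(hi)=0, max(lo)=9)
Step 2: insert 33 -> lo=[9] hi=[33] -> (len(lo)=1, len(hi)=1, max(lo)=9)
Step 3: insert 37 -> lo=[9, 33] hi=[37] -> (len(lo)=2, len(hi)=1, max(lo)=33)
Step 4: insert 33 -> lo=[9, 33] hi=[33, 37] -> (len(lo)=2, len(hi)=2, max(lo)=33)
Step 5: insert 49 -> lo=[9, 33, 33] hi=[37, 49] -> (len(lo)=3, len(hi)=2, max(lo)=33)
Step 6: insert 30 -> lo=[9, 30, 33] hi=[33, 37, 49] -> (len(lo)=3, len(hi)=3, max(lo)=33)
Step 7: insert 24 -> lo=[9, 24, 30, 33] hi=[33, 37, 49] -> (len(lo)=4, len(hi)=3, max(lo)=33)
Step 8: insert 40 -> lo=[9, 24, 30, 33] hi=[33, 37, 40, 49] -> (len(lo)=4, len(hi)=4, max(lo)=33)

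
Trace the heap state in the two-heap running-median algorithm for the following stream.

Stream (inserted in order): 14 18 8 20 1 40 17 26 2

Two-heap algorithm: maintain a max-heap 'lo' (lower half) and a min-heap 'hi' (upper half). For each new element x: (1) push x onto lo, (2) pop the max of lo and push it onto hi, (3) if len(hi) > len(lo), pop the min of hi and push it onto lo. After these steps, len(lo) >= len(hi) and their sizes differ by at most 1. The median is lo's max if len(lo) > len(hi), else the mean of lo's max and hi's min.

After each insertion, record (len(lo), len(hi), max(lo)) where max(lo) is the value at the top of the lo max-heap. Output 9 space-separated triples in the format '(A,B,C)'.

Answer: (1,0,14) (1,1,14) (2,1,14) (2,2,14) (3,2,14) (3,3,14) (4,3,17) (4,4,17) (5,4,17)

Derivation:
Step 1: insert 14 -> lo=[14] hi=[] -> (len(lo)=1, len(hi)=0, max(lo)=14)
Step 2: insert 18 -> lo=[14] hi=[18] -> (len(lo)=1, len(hi)=1, max(lo)=14)
Step 3: insert 8 -> lo=[8, 14] hi=[18] -> (len(lo)=2, len(hi)=1, max(lo)=14)
Step 4: insert 20 -> lo=[8, 14] hi=[18, 20] -> (len(lo)=2, len(hi)=2, max(lo)=14)
Step 5: insert 1 -> lo=[1, 8, 14] hi=[18, 20] -> (len(lo)=3, len(hi)=2, max(lo)=14)
Step 6: insert 40 -> lo=[1, 8, 14] hi=[18, 20, 40] -> (len(lo)=3, len(hi)=3, max(lo)=14)
Step 7: insert 17 -> lo=[1, 8, 14, 17] hi=[18, 20, 40] -> (len(lo)=4, len(hi)=3, max(lo)=17)
Step 8: insert 26 -> lo=[1, 8, 14, 17] hi=[18, 20, 26, 40] -> (len(lo)=4, len(hi)=4, max(lo)=17)
Step 9: insert 2 -> lo=[1, 2, 8, 14, 17] hi=[18, 20, 26, 40] -> (len(lo)=5, len(hi)=4, max(lo)=17)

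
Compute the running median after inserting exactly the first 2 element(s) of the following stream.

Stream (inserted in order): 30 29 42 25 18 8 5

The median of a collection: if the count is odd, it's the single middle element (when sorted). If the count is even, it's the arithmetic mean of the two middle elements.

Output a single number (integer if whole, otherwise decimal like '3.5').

Step 1: insert 30 -> lo=[30] (size 1, max 30) hi=[] (size 0) -> median=30
Step 2: insert 29 -> lo=[29] (size 1, max 29) hi=[30] (size 1, min 30) -> median=29.5

Answer: 29.5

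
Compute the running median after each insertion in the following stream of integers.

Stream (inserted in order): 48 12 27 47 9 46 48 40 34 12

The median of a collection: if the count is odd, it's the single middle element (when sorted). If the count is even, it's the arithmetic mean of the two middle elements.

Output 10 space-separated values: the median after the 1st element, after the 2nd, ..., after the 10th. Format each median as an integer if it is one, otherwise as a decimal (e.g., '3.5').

Answer: 48 30 27 37 27 36.5 46 43 40 37

Derivation:
Step 1: insert 48 -> lo=[48] (size 1, max 48) hi=[] (size 0) -> median=48
Step 2: insert 12 -> lo=[12] (size 1, max 12) hi=[48] (size 1, min 48) -> median=30
Step 3: insert 27 -> lo=[12, 27] (size 2, max 27) hi=[48] (size 1, min 48) -> median=27
Step 4: insert 47 -> lo=[12, 27] (size 2, max 27) hi=[47, 48] (size 2, min 47) -> median=37
Step 5: insert 9 -> lo=[9, 12, 27] (size 3, max 27) hi=[47, 48] (size 2, min 47) -> median=27
Step 6: insert 46 -> lo=[9, 12, 27] (size 3, max 27) hi=[46, 47, 48] (size 3, min 46) -> median=36.5
Step 7: insert 48 -> lo=[9, 12, 27, 46] (size 4, max 46) hi=[47, 48, 48] (size 3, min 47) -> median=46
Step 8: insert 40 -> lo=[9, 12, 27, 40] (size 4, max 40) hi=[46, 47, 48, 48] (size 4, min 46) -> median=43
Step 9: insert 34 -> lo=[9, 12, 27, 34, 40] (size 5, max 40) hi=[46, 47, 48, 48] (size 4, min 46) -> median=40
Step 10: insert 12 -> lo=[9, 12, 12, 27, 34] (size 5, max 34) hi=[40, 46, 47, 48, 48] (size 5, min 40) -> median=37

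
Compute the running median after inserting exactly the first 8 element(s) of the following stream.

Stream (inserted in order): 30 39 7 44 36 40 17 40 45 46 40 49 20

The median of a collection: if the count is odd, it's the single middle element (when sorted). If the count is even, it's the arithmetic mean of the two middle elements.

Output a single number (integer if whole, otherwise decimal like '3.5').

Answer: 37.5

Derivation:
Step 1: insert 30 -> lo=[30] (size 1, max 30) hi=[] (size 0) -> median=30
Step 2: insert 39 -> lo=[30] (size 1, max 30) hi=[39] (size 1, min 39) -> median=34.5
Step 3: insert 7 -> lo=[7, 30] (size 2, max 30) hi=[39] (size 1, min 39) -> median=30
Step 4: insert 44 -> lo=[7, 30] (size 2, max 30) hi=[39, 44] (size 2, min 39) -> median=34.5
Step 5: insert 36 -> lo=[7, 30, 36] (size 3, max 36) hi=[39, 44] (size 2, min 39) -> median=36
Step 6: insert 40 -> lo=[7, 30, 36] (size 3, max 36) hi=[39, 40, 44] (size 3, min 39) -> median=37.5
Step 7: insert 17 -> lo=[7, 17, 30, 36] (size 4, max 36) hi=[39, 40, 44] (size 3, min 39) -> median=36
Step 8: insert 40 -> lo=[7, 17, 30, 36] (size 4, max 36) hi=[39, 40, 40, 44] (size 4, min 39) -> median=37.5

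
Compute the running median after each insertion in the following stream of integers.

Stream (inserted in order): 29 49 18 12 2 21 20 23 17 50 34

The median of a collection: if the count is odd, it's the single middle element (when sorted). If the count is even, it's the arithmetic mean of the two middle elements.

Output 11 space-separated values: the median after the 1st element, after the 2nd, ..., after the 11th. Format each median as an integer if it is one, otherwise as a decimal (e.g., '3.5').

Answer: 29 39 29 23.5 18 19.5 20 20.5 20 20.5 21

Derivation:
Step 1: insert 29 -> lo=[29] (size 1, max 29) hi=[] (size 0) -> median=29
Step 2: insert 49 -> lo=[29] (size 1, max 29) hi=[49] (size 1, min 49) -> median=39
Step 3: insert 18 -> lo=[18, 29] (size 2, max 29) hi=[49] (size 1, min 49) -> median=29
Step 4: insert 12 -> lo=[12, 18] (size 2, max 18) hi=[29, 49] (size 2, min 29) -> median=23.5
Step 5: insert 2 -> lo=[2, 12, 18] (size 3, max 18) hi=[29, 49] (size 2, min 29) -> median=18
Step 6: insert 21 -> lo=[2, 12, 18] (size 3, max 18) hi=[21, 29, 49] (size 3, min 21) -> median=19.5
Step 7: insert 20 -> lo=[2, 12, 18, 20] (size 4, max 20) hi=[21, 29, 49] (size 3, min 21) -> median=20
Step 8: insert 23 -> lo=[2, 12, 18, 20] (size 4, max 20) hi=[21, 23, 29, 49] (size 4, min 21) -> median=20.5
Step 9: insert 17 -> lo=[2, 12, 17, 18, 20] (size 5, max 20) hi=[21, 23, 29, 49] (size 4, min 21) -> median=20
Step 10: insert 50 -> lo=[2, 12, 17, 18, 20] (size 5, max 20) hi=[21, 23, 29, 49, 50] (size 5, min 21) -> median=20.5
Step 11: insert 34 -> lo=[2, 12, 17, 18, 20, 21] (size 6, max 21) hi=[23, 29, 34, 49, 50] (size 5, min 23) -> median=21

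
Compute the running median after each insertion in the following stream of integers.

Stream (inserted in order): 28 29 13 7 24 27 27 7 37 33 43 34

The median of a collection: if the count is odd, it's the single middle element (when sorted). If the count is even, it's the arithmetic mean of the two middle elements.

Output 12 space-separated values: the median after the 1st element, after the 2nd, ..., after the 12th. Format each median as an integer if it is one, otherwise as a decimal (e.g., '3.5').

Step 1: insert 28 -> lo=[28] (size 1, max 28) hi=[] (size 0) -> median=28
Step 2: insert 29 -> lo=[28] (size 1, max 28) hi=[29] (size 1, min 29) -> median=28.5
Step 3: insert 13 -> lo=[13, 28] (size 2, max 28) hi=[29] (size 1, min 29) -> median=28
Step 4: insert 7 -> lo=[7, 13] (size 2, max 13) hi=[28, 29] (size 2, min 28) -> median=20.5
Step 5: insert 24 -> lo=[7, 13, 24] (size 3, max 24) hi=[28, 29] (size 2, min 28) -> median=24
Step 6: insert 27 -> lo=[7, 13, 24] (size 3, max 24) hi=[27, 28, 29] (size 3, min 27) -> median=25.5
Step 7: insert 27 -> lo=[7, 13, 24, 27] (size 4, max 27) hi=[27, 28, 29] (size 3, min 27) -> median=27
Step 8: insert 7 -> lo=[7, 7, 13, 24] (size 4, max 24) hi=[27, 27, 28, 29] (size 4, min 27) -> median=25.5
Step 9: insert 37 -> lo=[7, 7, 13, 24, 27] (size 5, max 27) hi=[27, 28, 29, 37] (size 4, min 27) -> median=27
Step 10: insert 33 -> lo=[7, 7, 13, 24, 27] (size 5, max 27) hi=[27, 28, 29, 33, 37] (size 5, min 27) -> median=27
Step 11: insert 43 -> lo=[7, 7, 13, 24, 27, 27] (size 6, max 27) hi=[28, 29, 33, 37, 43] (size 5, min 28) -> median=27
Step 12: insert 34 -> lo=[7, 7, 13, 24, 27, 27] (size 6, max 27) hi=[28, 29, 33, 34, 37, 43] (size 6, min 28) -> median=27.5

Answer: 28 28.5 28 20.5 24 25.5 27 25.5 27 27 27 27.5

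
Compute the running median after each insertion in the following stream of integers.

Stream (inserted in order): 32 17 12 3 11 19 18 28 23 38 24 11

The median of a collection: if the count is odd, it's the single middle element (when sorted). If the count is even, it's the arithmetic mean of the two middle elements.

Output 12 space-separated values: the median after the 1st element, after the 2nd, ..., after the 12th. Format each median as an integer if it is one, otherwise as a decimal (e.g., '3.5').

Step 1: insert 32 -> lo=[32] (size 1, max 32) hi=[] (size 0) -> median=32
Step 2: insert 17 -> lo=[17] (size 1, max 17) hi=[32] (size 1, min 32) -> median=24.5
Step 3: insert 12 -> lo=[12, 17] (size 2, max 17) hi=[32] (size 1, min 32) -> median=17
Step 4: insert 3 -> lo=[3, 12] (size 2, max 12) hi=[17, 32] (size 2, min 17) -> median=14.5
Step 5: insert 11 -> lo=[3, 11, 12] (size 3, max 12) hi=[17, 32] (size 2, min 17) -> median=12
Step 6: insert 19 -> lo=[3, 11, 12] (size 3, max 12) hi=[17, 19, 32] (size 3, min 17) -> median=14.5
Step 7: insert 18 -> lo=[3, 11, 12, 17] (size 4, max 17) hi=[18, 19, 32] (size 3, min 18) -> median=17
Step 8: insert 28 -> lo=[3, 11, 12, 17] (size 4, max 17) hi=[18, 19, 28, 32] (size 4, min 18) -> median=17.5
Step 9: insert 23 -> lo=[3, 11, 12, 17, 18] (size 5, max 18) hi=[19, 23, 28, 32] (size 4, min 19) -> median=18
Step 10: insert 38 -> lo=[3, 11, 12, 17, 18] (size 5, max 18) hi=[19, 23, 28, 32, 38] (size 5, min 19) -> median=18.5
Step 11: insert 24 -> lo=[3, 11, 12, 17, 18, 19] (size 6, max 19) hi=[23, 24, 28, 32, 38] (size 5, min 23) -> median=19
Step 12: insert 11 -> lo=[3, 11, 11, 12, 17, 18] (size 6, max 18) hi=[19, 23, 24, 28, 32, 38] (size 6, min 19) -> median=18.5

Answer: 32 24.5 17 14.5 12 14.5 17 17.5 18 18.5 19 18.5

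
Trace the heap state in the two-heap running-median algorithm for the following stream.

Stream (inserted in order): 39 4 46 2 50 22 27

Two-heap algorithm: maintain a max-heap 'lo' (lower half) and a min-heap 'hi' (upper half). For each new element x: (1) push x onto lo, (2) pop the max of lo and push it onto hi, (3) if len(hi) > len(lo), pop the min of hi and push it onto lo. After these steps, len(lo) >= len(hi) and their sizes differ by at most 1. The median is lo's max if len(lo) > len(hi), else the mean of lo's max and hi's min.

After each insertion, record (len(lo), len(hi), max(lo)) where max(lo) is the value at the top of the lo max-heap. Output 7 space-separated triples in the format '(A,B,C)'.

Answer: (1,0,39) (1,1,4) (2,1,39) (2,2,4) (3,2,39) (3,3,22) (4,3,27)

Derivation:
Step 1: insert 39 -> lo=[39] hi=[] -> (len(lo)=1, len(hi)=0, max(lo)=39)
Step 2: insert 4 -> lo=[4] hi=[39] -> (len(lo)=1, len(hi)=1, max(lo)=4)
Step 3: insert 46 -> lo=[4, 39] hi=[46] -> (len(lo)=2, len(hi)=1, max(lo)=39)
Step 4: insert 2 -> lo=[2, 4] hi=[39, 46] -> (len(lo)=2, len(hi)=2, max(lo)=4)
Step 5: insert 50 -> lo=[2, 4, 39] hi=[46, 50] -> (len(lo)=3, len(hi)=2, max(lo)=39)
Step 6: insert 22 -> lo=[2, 4, 22] hi=[39, 46, 50] -> (len(lo)=3, len(hi)=3, max(lo)=22)
Step 7: insert 27 -> lo=[2, 4, 22, 27] hi=[39, 46, 50] -> (len(lo)=4, len(hi)=3, max(lo)=27)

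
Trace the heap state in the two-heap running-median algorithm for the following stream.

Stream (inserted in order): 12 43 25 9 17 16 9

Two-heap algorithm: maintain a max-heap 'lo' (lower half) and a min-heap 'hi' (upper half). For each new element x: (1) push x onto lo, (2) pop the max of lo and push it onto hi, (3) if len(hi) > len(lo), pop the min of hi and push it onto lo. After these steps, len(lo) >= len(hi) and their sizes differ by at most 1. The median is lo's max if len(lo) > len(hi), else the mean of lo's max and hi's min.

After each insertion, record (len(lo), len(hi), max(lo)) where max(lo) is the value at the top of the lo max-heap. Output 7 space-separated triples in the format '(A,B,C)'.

Answer: (1,0,12) (1,1,12) (2,1,25) (2,2,12) (3,2,17) (3,3,16) (4,3,16)

Derivation:
Step 1: insert 12 -> lo=[12] hi=[] -> (len(lo)=1, len(hi)=0, max(lo)=12)
Step 2: insert 43 -> lo=[12] hi=[43] -> (len(lo)=1, len(hi)=1, max(lo)=12)
Step 3: insert 25 -> lo=[12, 25] hi=[43] -> (len(lo)=2, len(hi)=1, max(lo)=25)
Step 4: insert 9 -> lo=[9, 12] hi=[25, 43] -> (len(lo)=2, len(hi)=2, max(lo)=12)
Step 5: insert 17 -> lo=[9, 12, 17] hi=[25, 43] -> (len(lo)=3, len(hi)=2, max(lo)=17)
Step 6: insert 16 -> lo=[9, 12, 16] hi=[17, 25, 43] -> (len(lo)=3, len(hi)=3, max(lo)=16)
Step 7: insert 9 -> lo=[9, 9, 12, 16] hi=[17, 25, 43] -> (len(lo)=4, len(hi)=3, max(lo)=16)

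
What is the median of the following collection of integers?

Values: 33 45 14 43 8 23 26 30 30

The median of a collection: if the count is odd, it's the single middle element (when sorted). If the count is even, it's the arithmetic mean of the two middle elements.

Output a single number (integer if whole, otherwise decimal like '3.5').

Step 1: insert 33 -> lo=[33] (size 1, max 33) hi=[] (size 0) -> median=33
Step 2: insert 45 -> lo=[33] (size 1, max 33) hi=[45] (size 1, min 45) -> median=39
Step 3: insert 14 -> lo=[14, 33] (size 2, max 33) hi=[45] (size 1, min 45) -> median=33
Step 4: insert 43 -> lo=[14, 33] (size 2, max 33) hi=[43, 45] (size 2, min 43) -> median=38
Step 5: insert 8 -> lo=[8, 14, 33] (size 3, max 33) hi=[43, 45] (size 2, min 43) -> median=33
Step 6: insert 23 -> lo=[8, 14, 23] (size 3, max 23) hi=[33, 43, 45] (size 3, min 33) -> median=28
Step 7: insert 26 -> lo=[8, 14, 23, 26] (size 4, max 26) hi=[33, 43, 45] (size 3, min 33) -> median=26
Step 8: insert 30 -> lo=[8, 14, 23, 26] (size 4, max 26) hi=[30, 33, 43, 45] (size 4, min 30) -> median=28
Step 9: insert 30 -> lo=[8, 14, 23, 26, 30] (size 5, max 30) hi=[30, 33, 43, 45] (size 4, min 30) -> median=30

Answer: 30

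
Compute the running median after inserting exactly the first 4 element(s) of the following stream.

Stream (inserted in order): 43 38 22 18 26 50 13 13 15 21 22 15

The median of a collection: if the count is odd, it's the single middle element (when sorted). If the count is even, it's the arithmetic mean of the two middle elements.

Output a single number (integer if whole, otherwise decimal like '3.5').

Step 1: insert 43 -> lo=[43] (size 1, max 43) hi=[] (size 0) -> median=43
Step 2: insert 38 -> lo=[38] (size 1, max 38) hi=[43] (size 1, min 43) -> median=40.5
Step 3: insert 22 -> lo=[22, 38] (size 2, max 38) hi=[43] (size 1, min 43) -> median=38
Step 4: insert 18 -> lo=[18, 22] (size 2, max 22) hi=[38, 43] (size 2, min 38) -> median=30

Answer: 30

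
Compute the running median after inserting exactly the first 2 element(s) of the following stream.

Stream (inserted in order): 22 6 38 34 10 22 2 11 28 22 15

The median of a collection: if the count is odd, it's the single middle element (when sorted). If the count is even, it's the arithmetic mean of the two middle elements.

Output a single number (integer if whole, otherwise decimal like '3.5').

Step 1: insert 22 -> lo=[22] (size 1, max 22) hi=[] (size 0) -> median=22
Step 2: insert 6 -> lo=[6] (size 1, max 6) hi=[22] (size 1, min 22) -> median=14

Answer: 14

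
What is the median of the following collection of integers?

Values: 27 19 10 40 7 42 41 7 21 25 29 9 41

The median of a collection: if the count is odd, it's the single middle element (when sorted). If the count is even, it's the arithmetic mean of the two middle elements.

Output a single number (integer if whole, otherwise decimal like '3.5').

Step 1: insert 27 -> lo=[27] (size 1, max 27) hi=[] (size 0) -> median=27
Step 2: insert 19 -> lo=[19] (size 1, max 19) hi=[27] (size 1, min 27) -> median=23
Step 3: insert 10 -> lo=[10, 19] (size 2, max 19) hi=[27] (size 1, min 27) -> median=19
Step 4: insert 40 -> lo=[10, 19] (size 2, max 19) hi=[27, 40] (size 2, min 27) -> median=23
Step 5: insert 7 -> lo=[7, 10, 19] (size 3, max 19) hi=[27, 40] (size 2, min 27) -> median=19
Step 6: insert 42 -> lo=[7, 10, 19] (size 3, max 19) hi=[27, 40, 42] (size 3, min 27) -> median=23
Step 7: insert 41 -> lo=[7, 10, 19, 27] (size 4, max 27) hi=[40, 41, 42] (size 3, min 40) -> median=27
Step 8: insert 7 -> lo=[7, 7, 10, 19] (size 4, max 19) hi=[27, 40, 41, 42] (size 4, min 27) -> median=23
Step 9: insert 21 -> lo=[7, 7, 10, 19, 21] (size 5, max 21) hi=[27, 40, 41, 42] (size 4, min 27) -> median=21
Step 10: insert 25 -> lo=[7, 7, 10, 19, 21] (size 5, max 21) hi=[25, 27, 40, 41, 42] (size 5, min 25) -> median=23
Step 11: insert 29 -> lo=[7, 7, 10, 19, 21, 25] (size 6, max 25) hi=[27, 29, 40, 41, 42] (size 5, min 27) -> median=25
Step 12: insert 9 -> lo=[7, 7, 9, 10, 19, 21] (size 6, max 21) hi=[25, 27, 29, 40, 41, 42] (size 6, min 25) -> median=23
Step 13: insert 41 -> lo=[7, 7, 9, 10, 19, 21, 25] (size 7, max 25) hi=[27, 29, 40, 41, 41, 42] (size 6, min 27) -> median=25

Answer: 25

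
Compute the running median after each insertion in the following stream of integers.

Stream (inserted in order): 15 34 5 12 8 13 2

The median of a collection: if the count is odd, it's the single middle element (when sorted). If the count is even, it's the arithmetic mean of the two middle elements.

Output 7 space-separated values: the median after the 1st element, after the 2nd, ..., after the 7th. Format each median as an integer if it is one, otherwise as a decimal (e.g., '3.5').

Answer: 15 24.5 15 13.5 12 12.5 12

Derivation:
Step 1: insert 15 -> lo=[15] (size 1, max 15) hi=[] (size 0) -> median=15
Step 2: insert 34 -> lo=[15] (size 1, max 15) hi=[34] (size 1, min 34) -> median=24.5
Step 3: insert 5 -> lo=[5, 15] (size 2, max 15) hi=[34] (size 1, min 34) -> median=15
Step 4: insert 12 -> lo=[5, 12] (size 2, max 12) hi=[15, 34] (size 2, min 15) -> median=13.5
Step 5: insert 8 -> lo=[5, 8, 12] (size 3, max 12) hi=[15, 34] (size 2, min 15) -> median=12
Step 6: insert 13 -> lo=[5, 8, 12] (size 3, max 12) hi=[13, 15, 34] (size 3, min 13) -> median=12.5
Step 7: insert 2 -> lo=[2, 5, 8, 12] (size 4, max 12) hi=[13, 15, 34] (size 3, min 13) -> median=12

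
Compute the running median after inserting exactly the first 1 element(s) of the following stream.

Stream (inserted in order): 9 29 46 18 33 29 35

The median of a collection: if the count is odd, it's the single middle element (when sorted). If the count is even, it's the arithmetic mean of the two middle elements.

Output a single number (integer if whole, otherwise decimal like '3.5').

Answer: 9

Derivation:
Step 1: insert 9 -> lo=[9] (size 1, max 9) hi=[] (size 0) -> median=9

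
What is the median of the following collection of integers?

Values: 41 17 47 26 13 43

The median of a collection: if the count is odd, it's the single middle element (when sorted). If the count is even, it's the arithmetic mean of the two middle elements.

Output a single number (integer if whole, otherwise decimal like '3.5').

Answer: 33.5

Derivation:
Step 1: insert 41 -> lo=[41] (size 1, max 41) hi=[] (size 0) -> median=41
Step 2: insert 17 -> lo=[17] (size 1, max 17) hi=[41] (size 1, min 41) -> median=29
Step 3: insert 47 -> lo=[17, 41] (size 2, max 41) hi=[47] (size 1, min 47) -> median=41
Step 4: insert 26 -> lo=[17, 26] (size 2, max 26) hi=[41, 47] (size 2, min 41) -> median=33.5
Step 5: insert 13 -> lo=[13, 17, 26] (size 3, max 26) hi=[41, 47] (size 2, min 41) -> median=26
Step 6: insert 43 -> lo=[13, 17, 26] (size 3, max 26) hi=[41, 43, 47] (size 3, min 41) -> median=33.5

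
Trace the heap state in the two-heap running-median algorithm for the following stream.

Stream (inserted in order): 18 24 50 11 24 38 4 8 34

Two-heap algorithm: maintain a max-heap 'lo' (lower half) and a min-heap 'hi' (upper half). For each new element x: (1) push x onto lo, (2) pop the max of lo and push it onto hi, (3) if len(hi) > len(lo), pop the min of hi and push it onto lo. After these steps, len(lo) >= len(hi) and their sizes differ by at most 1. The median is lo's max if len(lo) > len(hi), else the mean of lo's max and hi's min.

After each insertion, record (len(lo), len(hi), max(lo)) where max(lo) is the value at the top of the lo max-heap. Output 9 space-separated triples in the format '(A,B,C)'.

Step 1: insert 18 -> lo=[18] hi=[] -> (len(lo)=1, len(hi)=0, max(lo)=18)
Step 2: insert 24 -> lo=[18] hi=[24] -> (len(lo)=1, len(hi)=1, max(lo)=18)
Step 3: insert 50 -> lo=[18, 24] hi=[50] -> (len(lo)=2, len(hi)=1, max(lo)=24)
Step 4: insert 11 -> lo=[11, 18] hi=[24, 50] -> (len(lo)=2, len(hi)=2, max(lo)=18)
Step 5: insert 24 -> lo=[11, 18, 24] hi=[24, 50] -> (len(lo)=3, len(hi)=2, max(lo)=24)
Step 6: insert 38 -> lo=[11, 18, 24] hi=[24, 38, 50] -> (len(lo)=3, len(hi)=3, max(lo)=24)
Step 7: insert 4 -> lo=[4, 11, 18, 24] hi=[24, 38, 50] -> (len(lo)=4, len(hi)=3, max(lo)=24)
Step 8: insert 8 -> lo=[4, 8, 11, 18] hi=[24, 24, 38, 50] -> (len(lo)=4, len(hi)=4, max(lo)=18)
Step 9: insert 34 -> lo=[4, 8, 11, 18, 24] hi=[24, 34, 38, 50] -> (len(lo)=5, len(hi)=4, max(lo)=24)

Answer: (1,0,18) (1,1,18) (2,1,24) (2,2,18) (3,2,24) (3,3,24) (4,3,24) (4,4,18) (5,4,24)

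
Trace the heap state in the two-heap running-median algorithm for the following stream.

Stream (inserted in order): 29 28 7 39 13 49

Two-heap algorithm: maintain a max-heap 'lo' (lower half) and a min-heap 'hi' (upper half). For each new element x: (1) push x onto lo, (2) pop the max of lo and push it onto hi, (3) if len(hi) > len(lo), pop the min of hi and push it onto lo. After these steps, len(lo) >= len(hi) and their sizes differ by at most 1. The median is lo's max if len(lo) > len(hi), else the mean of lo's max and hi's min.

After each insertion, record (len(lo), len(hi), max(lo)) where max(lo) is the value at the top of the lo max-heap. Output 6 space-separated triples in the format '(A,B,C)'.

Step 1: insert 29 -> lo=[29] hi=[] -> (len(lo)=1, len(hi)=0, max(lo)=29)
Step 2: insert 28 -> lo=[28] hi=[29] -> (len(lo)=1, len(hi)=1, max(lo)=28)
Step 3: insert 7 -> lo=[7, 28] hi=[29] -> (len(lo)=2, len(hi)=1, max(lo)=28)
Step 4: insert 39 -> lo=[7, 28] hi=[29, 39] -> (len(lo)=2, len(hi)=2, max(lo)=28)
Step 5: insert 13 -> lo=[7, 13, 28] hi=[29, 39] -> (len(lo)=3, len(hi)=2, max(lo)=28)
Step 6: insert 49 -> lo=[7, 13, 28] hi=[29, 39, 49] -> (len(lo)=3, len(hi)=3, max(lo)=28)

Answer: (1,0,29) (1,1,28) (2,1,28) (2,2,28) (3,2,28) (3,3,28)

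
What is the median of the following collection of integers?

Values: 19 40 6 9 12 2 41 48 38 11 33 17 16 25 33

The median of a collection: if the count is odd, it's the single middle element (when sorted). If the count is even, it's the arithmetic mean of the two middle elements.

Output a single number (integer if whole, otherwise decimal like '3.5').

Answer: 19

Derivation:
Step 1: insert 19 -> lo=[19] (size 1, max 19) hi=[] (size 0) -> median=19
Step 2: insert 40 -> lo=[19] (size 1, max 19) hi=[40] (size 1, min 40) -> median=29.5
Step 3: insert 6 -> lo=[6, 19] (size 2, max 19) hi=[40] (size 1, min 40) -> median=19
Step 4: insert 9 -> lo=[6, 9] (size 2, max 9) hi=[19, 40] (size 2, min 19) -> median=14
Step 5: insert 12 -> lo=[6, 9, 12] (size 3, max 12) hi=[19, 40] (size 2, min 19) -> median=12
Step 6: insert 2 -> lo=[2, 6, 9] (size 3, max 9) hi=[12, 19, 40] (size 3, min 12) -> median=10.5
Step 7: insert 41 -> lo=[2, 6, 9, 12] (size 4, max 12) hi=[19, 40, 41] (size 3, min 19) -> median=12
Step 8: insert 48 -> lo=[2, 6, 9, 12] (size 4, max 12) hi=[19, 40, 41, 48] (size 4, min 19) -> median=15.5
Step 9: insert 38 -> lo=[2, 6, 9, 12, 19] (size 5, max 19) hi=[38, 40, 41, 48] (size 4, min 38) -> median=19
Step 10: insert 11 -> lo=[2, 6, 9, 11, 12] (size 5, max 12) hi=[19, 38, 40, 41, 48] (size 5, min 19) -> median=15.5
Step 11: insert 33 -> lo=[2, 6, 9, 11, 12, 19] (size 6, max 19) hi=[33, 38, 40, 41, 48] (size 5, min 33) -> median=19
Step 12: insert 17 -> lo=[2, 6, 9, 11, 12, 17] (size 6, max 17) hi=[19, 33, 38, 40, 41, 48] (size 6, min 19) -> median=18
Step 13: insert 16 -> lo=[2, 6, 9, 11, 12, 16, 17] (size 7, max 17) hi=[19, 33, 38, 40, 41, 48] (size 6, min 19) -> median=17
Step 14: insert 25 -> lo=[2, 6, 9, 11, 12, 16, 17] (size 7, max 17) hi=[19, 25, 33, 38, 40, 41, 48] (size 7, min 19) -> median=18
Step 15: insert 33 -> lo=[2, 6, 9, 11, 12, 16, 17, 19] (size 8, max 19) hi=[25, 33, 33, 38, 40, 41, 48] (size 7, min 25) -> median=19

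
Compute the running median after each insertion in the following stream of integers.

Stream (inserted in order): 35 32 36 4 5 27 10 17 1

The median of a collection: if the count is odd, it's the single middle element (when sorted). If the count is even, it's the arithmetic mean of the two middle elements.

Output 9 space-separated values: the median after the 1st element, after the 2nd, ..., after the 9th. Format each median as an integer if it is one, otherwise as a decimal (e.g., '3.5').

Answer: 35 33.5 35 33.5 32 29.5 27 22 17

Derivation:
Step 1: insert 35 -> lo=[35] (size 1, max 35) hi=[] (size 0) -> median=35
Step 2: insert 32 -> lo=[32] (size 1, max 32) hi=[35] (size 1, min 35) -> median=33.5
Step 3: insert 36 -> lo=[32, 35] (size 2, max 35) hi=[36] (size 1, min 36) -> median=35
Step 4: insert 4 -> lo=[4, 32] (size 2, max 32) hi=[35, 36] (size 2, min 35) -> median=33.5
Step 5: insert 5 -> lo=[4, 5, 32] (size 3, max 32) hi=[35, 36] (size 2, min 35) -> median=32
Step 6: insert 27 -> lo=[4, 5, 27] (size 3, max 27) hi=[32, 35, 36] (size 3, min 32) -> median=29.5
Step 7: insert 10 -> lo=[4, 5, 10, 27] (size 4, max 27) hi=[32, 35, 36] (size 3, min 32) -> median=27
Step 8: insert 17 -> lo=[4, 5, 10, 17] (size 4, max 17) hi=[27, 32, 35, 36] (size 4, min 27) -> median=22
Step 9: insert 1 -> lo=[1, 4, 5, 10, 17] (size 5, max 17) hi=[27, 32, 35, 36] (size 4, min 27) -> median=17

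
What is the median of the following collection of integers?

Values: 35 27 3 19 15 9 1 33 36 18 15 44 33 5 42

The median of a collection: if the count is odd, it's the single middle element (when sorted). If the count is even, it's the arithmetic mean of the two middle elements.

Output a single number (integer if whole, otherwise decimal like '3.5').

Step 1: insert 35 -> lo=[35] (size 1, max 35) hi=[] (size 0) -> median=35
Step 2: insert 27 -> lo=[27] (size 1, max 27) hi=[35] (size 1, min 35) -> median=31
Step 3: insert 3 -> lo=[3, 27] (size 2, max 27) hi=[35] (size 1, min 35) -> median=27
Step 4: insert 19 -> lo=[3, 19] (size 2, max 19) hi=[27, 35] (size 2, min 27) -> median=23
Step 5: insert 15 -> lo=[3, 15, 19] (size 3, max 19) hi=[27, 35] (size 2, min 27) -> median=19
Step 6: insert 9 -> lo=[3, 9, 15] (size 3, max 15) hi=[19, 27, 35] (size 3, min 19) -> median=17
Step 7: insert 1 -> lo=[1, 3, 9, 15] (size 4, max 15) hi=[19, 27, 35] (size 3, min 19) -> median=15
Step 8: insert 33 -> lo=[1, 3, 9, 15] (size 4, max 15) hi=[19, 27, 33, 35] (size 4, min 19) -> median=17
Step 9: insert 36 -> lo=[1, 3, 9, 15, 19] (size 5, max 19) hi=[27, 33, 35, 36] (size 4, min 27) -> median=19
Step 10: insert 18 -> lo=[1, 3, 9, 15, 18] (size 5, max 18) hi=[19, 27, 33, 35, 36] (size 5, min 19) -> median=18.5
Step 11: insert 15 -> lo=[1, 3, 9, 15, 15, 18] (size 6, max 18) hi=[19, 27, 33, 35, 36] (size 5, min 19) -> median=18
Step 12: insert 44 -> lo=[1, 3, 9, 15, 15, 18] (size 6, max 18) hi=[19, 27, 33, 35, 36, 44] (size 6, min 19) -> median=18.5
Step 13: insert 33 -> lo=[1, 3, 9, 15, 15, 18, 19] (size 7, max 19) hi=[27, 33, 33, 35, 36, 44] (size 6, min 27) -> median=19
Step 14: insert 5 -> lo=[1, 3, 5, 9, 15, 15, 18] (size 7, max 18) hi=[19, 27, 33, 33, 35, 36, 44] (size 7, min 19) -> median=18.5
Step 15: insert 42 -> lo=[1, 3, 5, 9, 15, 15, 18, 19] (size 8, max 19) hi=[27, 33, 33, 35, 36, 42, 44] (size 7, min 27) -> median=19

Answer: 19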